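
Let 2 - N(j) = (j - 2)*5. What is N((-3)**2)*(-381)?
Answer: 12573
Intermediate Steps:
N(j) = 12 - 5*j (N(j) = 2 - (j - 2)*5 = 2 - (-2 + j)*5 = 2 - (-10 + 5*j) = 2 + (10 - 5*j) = 12 - 5*j)
N((-3)**2)*(-381) = (12 - 5*(-3)**2)*(-381) = (12 - 5*9)*(-381) = (12 - 45)*(-381) = -33*(-381) = 12573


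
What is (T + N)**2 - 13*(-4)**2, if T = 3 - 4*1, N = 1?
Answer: -208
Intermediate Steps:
T = -1 (T = 3 - 4 = -1)
(T + N)**2 - 13*(-4)**2 = (-1 + 1)**2 - 13*(-4)**2 = 0**2 - 13*16 = 0 - 208 = -208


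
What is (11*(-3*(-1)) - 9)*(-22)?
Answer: -528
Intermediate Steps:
(11*(-3*(-1)) - 9)*(-22) = (11*3 - 9)*(-22) = (33 - 9)*(-22) = 24*(-22) = -528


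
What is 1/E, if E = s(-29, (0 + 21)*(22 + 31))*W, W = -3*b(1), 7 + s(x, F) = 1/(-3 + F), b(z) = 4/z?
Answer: 185/15538 ≈ 0.011906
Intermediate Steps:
s(x, F) = -7 + 1/(-3 + F)
W = -12 (W = -12/1 = -12 ≈ -12.000)
E = 15538/185 (E = ((22 - 7*(0 + 21)*(22 + 31))/(-3 + (0 + 21)*(22 + 31)))*(-12) = ((22 - 147*53)/(-3 + 21*53))*(-12) = ((22 - 7*1113)/(-3 + 1113))*(-12) = ((22 - 7791)/1110)*(-12) = ((1/1110)*(-7769))*(-12) = -7769/1110*(-12) = 15538/185 ≈ 83.989)
1/E = 1/(15538/185) = 185/15538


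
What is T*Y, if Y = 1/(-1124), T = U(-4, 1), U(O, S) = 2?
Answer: -1/562 ≈ -0.0017794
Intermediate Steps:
T = 2
Y = -1/1124 ≈ -0.00088968
T*Y = 2*(-1/1124) = -1/562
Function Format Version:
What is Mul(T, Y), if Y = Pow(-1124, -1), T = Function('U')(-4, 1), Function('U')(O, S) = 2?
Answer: Rational(-1, 562) ≈ -0.0017794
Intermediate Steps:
T = 2
Y = Rational(-1, 1124) ≈ -0.00088968
Mul(T, Y) = Mul(2, Rational(-1, 1124)) = Rational(-1, 562)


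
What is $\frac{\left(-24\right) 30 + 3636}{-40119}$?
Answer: $- \frac{972}{13373} \approx -0.072684$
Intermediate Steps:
$\frac{\left(-24\right) 30 + 3636}{-40119} = \left(-720 + 3636\right) \left(- \frac{1}{40119}\right) = 2916 \left(- \frac{1}{40119}\right) = - \frac{972}{13373}$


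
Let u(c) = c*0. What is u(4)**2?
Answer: 0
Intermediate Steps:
u(c) = 0
u(4)**2 = 0**2 = 0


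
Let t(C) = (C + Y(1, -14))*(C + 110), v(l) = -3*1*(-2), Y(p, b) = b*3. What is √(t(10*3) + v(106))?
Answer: 3*I*√186 ≈ 40.915*I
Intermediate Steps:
Y(p, b) = 3*b
v(l) = 6 (v(l) = -3*(-2) = 6)
t(C) = (-42 + C)*(110 + C) (t(C) = (C + 3*(-14))*(C + 110) = (C - 42)*(110 + C) = (-42 + C)*(110 + C))
√(t(10*3) + v(106)) = √((-4620 + (10*3)² + 68*(10*3)) + 6) = √((-4620 + 30² + 68*30) + 6) = √((-4620 + 900 + 2040) + 6) = √(-1680 + 6) = √(-1674) = 3*I*√186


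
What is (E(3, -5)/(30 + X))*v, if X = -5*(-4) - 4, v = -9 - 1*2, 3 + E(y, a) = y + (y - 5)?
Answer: 11/23 ≈ 0.47826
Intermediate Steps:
E(y, a) = -8 + 2*y (E(y, a) = -3 + (y + (y - 5)) = -3 + (y + (-5 + y)) = -3 + (-5 + 2*y) = -8 + 2*y)
v = -11 (v = -9 - 2 = -11)
X = 16 (X = 20 - 4 = 16)
(E(3, -5)/(30 + X))*v = ((-8 + 2*3)/(30 + 16))*(-11) = ((-8 + 6)/46)*(-11) = -2*1/46*(-11) = -1/23*(-11) = 11/23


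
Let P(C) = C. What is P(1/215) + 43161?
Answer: 9279616/215 ≈ 43161.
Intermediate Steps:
P(1/215) + 43161 = 1/215 + 43161 = 9279616/215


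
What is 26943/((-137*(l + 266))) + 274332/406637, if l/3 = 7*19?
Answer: 2005285167/5292380555 ≈ 0.37890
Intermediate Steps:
l = 399 (l = 3*(7*19) = 3*133 = 399)
26943/((-137*(l + 266))) + 274332/406637 = 26943/((-137*(399 + 266))) + 274332/406637 = 26943/((-137*665)) + 274332*(1/406637) = 26943/(-91105) + 274332/406637 = 26943*(-1/91105) + 274332/406637 = -3849/13015 + 274332/406637 = 2005285167/5292380555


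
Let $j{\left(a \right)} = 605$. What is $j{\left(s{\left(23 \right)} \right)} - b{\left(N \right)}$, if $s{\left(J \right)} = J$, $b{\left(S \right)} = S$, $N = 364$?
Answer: $241$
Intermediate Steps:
$j{\left(s{\left(23 \right)} \right)} - b{\left(N \right)} = 605 - 364 = 241$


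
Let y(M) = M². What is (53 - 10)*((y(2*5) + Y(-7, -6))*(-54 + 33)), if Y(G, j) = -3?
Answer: -87591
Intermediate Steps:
(53 - 10)*((y(2*5) + Y(-7, -6))*(-54 + 33)) = (53 - 10)*(((2*5)² - 3)*(-54 + 33)) = 43*((10² - 3)*(-21)) = 43*((100 - 3)*(-21)) = 43*(97*(-21)) = 43*(-2037) = -87591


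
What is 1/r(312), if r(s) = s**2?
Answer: 1/97344 ≈ 1.0273e-5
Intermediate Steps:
1/r(312) = 1/(312**2) = 1/97344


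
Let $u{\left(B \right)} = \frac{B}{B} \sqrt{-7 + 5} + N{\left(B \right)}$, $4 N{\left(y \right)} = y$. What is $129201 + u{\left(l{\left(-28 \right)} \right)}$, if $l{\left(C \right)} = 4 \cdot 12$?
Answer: $129213 + i \sqrt{2} \approx 1.2921 \cdot 10^{5} + 1.4142 i$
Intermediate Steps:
$l{\left(C \right)} = 48$
$N{\left(y \right)} = \frac{y}{4}$
$u{\left(B \right)} = \frac{B}{4} + i \sqrt{2}$ ($u{\left(B \right)} = \frac{B}{B} \sqrt{-7 + 5} + \frac{B}{4} = 1 \sqrt{-2} + \frac{B}{4} = 1 i \sqrt{2} + \frac{B}{4} = i \sqrt{2} + \frac{B}{4} = \frac{B}{4} + i \sqrt{2}$)
$129201 + u{\left(l{\left(-28 \right)} \right)} = 129201 + \left(\frac{1}{4} \cdot 48 + i \sqrt{2}\right) = 129201 + \left(12 + i \sqrt{2}\right) = 129213 + i \sqrt{2}$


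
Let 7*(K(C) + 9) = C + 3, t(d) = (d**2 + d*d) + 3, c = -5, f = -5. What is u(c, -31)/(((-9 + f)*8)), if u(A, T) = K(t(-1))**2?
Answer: -3025/5488 ≈ -0.55120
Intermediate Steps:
t(d) = 3 + 2*d**2 (t(d) = (d**2 + d**2) + 3 = 2*d**2 + 3 = 3 + 2*d**2)
K(C) = -60/7 + C/7 (K(C) = -9 + (C + 3)/7 = -9 + (3 + C)/7 = -9 + (3/7 + C/7) = -60/7 + C/7)
u(A, T) = 3025/49 (u(A, T) = (-60/7 + (3 + 2*(-1)**2)/7)**2 = (-60/7 + (3 + 2*1)/7)**2 = (-60/7 + (3 + 2)/7)**2 = (-60/7 + (1/7)*5)**2 = (-60/7 + 5/7)**2 = (-55/7)**2 = 3025/49)
u(c, -31)/(((-9 + f)*8)) = 3025/(49*(((-9 - 5)*8))) = 3025/(49*((-14*8))) = (3025/49)/(-112) = (3025/49)*(-1/112) = -3025/5488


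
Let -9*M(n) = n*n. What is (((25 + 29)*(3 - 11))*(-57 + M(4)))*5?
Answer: 126960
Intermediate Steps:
M(n) = -n**2/9 (M(n) = -n*n/9 = -n**2/9)
(((25 + 29)*(3 - 11))*(-57 + M(4)))*5 = (((25 + 29)*(3 - 11))*(-57 - 1/9*4**2))*5 = ((54*(-8))*(-57 - 1/9*16))*5 = -432*(-57 - 16/9)*5 = -432*(-529/9)*5 = 25392*5 = 126960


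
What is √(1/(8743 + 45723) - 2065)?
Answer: 3*I*√680657299186/54466 ≈ 45.442*I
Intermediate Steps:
√(1/(8743 + 45723) - 2065) = √(1/54466 - 2065) = √(-112472289/54466) = 3*I*√680657299186/54466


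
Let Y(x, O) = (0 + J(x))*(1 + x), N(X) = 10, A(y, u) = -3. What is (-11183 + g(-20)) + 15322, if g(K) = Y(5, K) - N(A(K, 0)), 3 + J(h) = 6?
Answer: 4147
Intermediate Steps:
J(h) = 3 (J(h) = -3 + 6 = 3)
Y(x, O) = 3 + 3*x (Y(x, O) = (0 + 3)*(1 + x) = 3*(1 + x) = 3 + 3*x)
g(K) = 8 (g(K) = (3 + 3*5) - 1*10 = (3 + 15) - 10 = 18 - 10 = 8)
(-11183 + g(-20)) + 15322 = (-11183 + 8) + 15322 = -11175 + 15322 = 4147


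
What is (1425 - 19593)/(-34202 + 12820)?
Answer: 9084/10691 ≈ 0.84969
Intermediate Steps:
(1425 - 19593)/(-34202 + 12820) = -18168/(-21382) = -18168*(-1/21382) = 9084/10691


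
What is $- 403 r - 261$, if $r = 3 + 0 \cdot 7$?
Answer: $-1470$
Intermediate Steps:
$r = 3$ ($r = 3 + 0 = 3$)
$- 403 r - 261 = \left(-403\right) 3 - 261 = -1209 - 261 = -1470$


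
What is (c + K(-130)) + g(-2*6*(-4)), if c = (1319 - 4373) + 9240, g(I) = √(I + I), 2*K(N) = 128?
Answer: 6250 + 4*√6 ≈ 6259.8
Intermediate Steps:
K(N) = 64 (K(N) = (½)*128 = 64)
g(I) = √2*√I (g(I) = √(2*I) = √2*√I)
c = 6186 (c = -3054 + 9240 = 6186)
(c + K(-130)) + g(-2*6*(-4)) = (6186 + 64) + √2*√(-2*6*(-4)) = 6250 + √2*√(-12*(-4)) = 6250 + √2*√48 = 6250 + √2*(4*√3) = 6250 + 4*√6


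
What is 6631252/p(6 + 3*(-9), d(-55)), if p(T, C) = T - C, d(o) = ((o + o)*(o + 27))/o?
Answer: 6631252/35 ≈ 1.8946e+5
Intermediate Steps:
d(o) = 54 + 2*o (d(o) = ((2*o)*(27 + o))/o = (2*o*(27 + o))/o = 54 + 2*o)
6631252/p(6 + 3*(-9), d(-55)) = 6631252/((6 + 3*(-9)) - (54 + 2*(-55))) = 6631252/((6 - 27) - (54 - 110)) = 6631252/(-21 - 1*(-56)) = 6631252/(-21 + 56) = 6631252/35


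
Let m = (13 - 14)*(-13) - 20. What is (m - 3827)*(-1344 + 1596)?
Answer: -966168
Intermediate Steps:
m = -7 (m = -1*(-13) - 20 = 13 - 20 = -7)
(m - 3827)*(-1344 + 1596) = (-7 - 3827)*(-1344 + 1596) = -3834*252 = -966168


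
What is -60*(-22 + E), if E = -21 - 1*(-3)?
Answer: 2400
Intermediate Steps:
E = -18 (E = -21 + 3 = -18)
-60*(-22 + E) = -60*(-22 - 18) = -60*(-40) = 2400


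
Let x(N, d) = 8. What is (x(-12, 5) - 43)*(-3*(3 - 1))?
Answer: 210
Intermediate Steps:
(x(-12, 5) - 43)*(-3*(3 - 1)) = (8 - 43)*(-3*(3 - 1)) = -(-105)*2 = -35*(-6) = 210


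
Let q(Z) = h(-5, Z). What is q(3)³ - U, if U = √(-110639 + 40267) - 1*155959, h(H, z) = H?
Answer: 155834 - 2*I*√17593 ≈ 1.5583e+5 - 265.28*I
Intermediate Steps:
U = -155959 + 2*I*√17593 (U = √(-70372) - 155959 = 2*I*√17593 - 155959 = -155959 + 2*I*√17593 ≈ -1.5596e+5 + 265.28*I)
q(Z) = -5
q(3)³ - U = (-5)³ - (-155959 + 2*I*√17593) = -125 + (155959 - 2*I*√17593) = 155834 - 2*I*√17593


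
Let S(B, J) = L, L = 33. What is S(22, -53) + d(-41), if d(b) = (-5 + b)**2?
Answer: 2149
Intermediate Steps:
S(B, J) = 33
S(22, -53) + d(-41) = 33 + (-5 - 41)**2 = 33 + (-46)**2 = 33 + 2116 = 2149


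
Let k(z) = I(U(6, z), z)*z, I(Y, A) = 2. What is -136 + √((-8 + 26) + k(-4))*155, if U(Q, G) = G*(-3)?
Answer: -136 + 155*√10 ≈ 354.15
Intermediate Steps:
U(Q, G) = -3*G
k(z) = 2*z
-136 + √((-8 + 26) + k(-4))*155 = -136 + √((-8 + 26) + 2*(-4))*155 = -136 + √(18 - 8)*155 = -136 + √10*155 = -136 + 155*√10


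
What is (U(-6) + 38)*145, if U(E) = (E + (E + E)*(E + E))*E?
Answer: -114550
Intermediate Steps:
U(E) = E*(E + 4*E**2) (U(E) = (E + (2*E)*(2*E))*E = (E + 4*E**2)*E = E*(E + 4*E**2))
(U(-6) + 38)*145 = ((-6)**2*(1 + 4*(-6)) + 38)*145 = (36*(1 - 24) + 38)*145 = (36*(-23) + 38)*145 = (-828 + 38)*145 = -790*145 = -114550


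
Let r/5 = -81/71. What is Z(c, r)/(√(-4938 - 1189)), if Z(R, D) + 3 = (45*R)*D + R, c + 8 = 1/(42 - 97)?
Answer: -7994199*I*√6127/23925935 ≈ -26.154*I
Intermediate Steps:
r = -405/71 (r = 5*(-81/71) = -405/71 ≈ -5.7042)
c = -441/55 (c = -8 + 1/(42 - 97) = -8 + 1/(-55) = -8 - 1/55 = -441/55 ≈ -8.0182)
Z(R, D) = -3 + R + 45*D*R (Z(R, D) = -3 + ((45*R)*D + R) = -3 + (45*D*R + R) = -3 + (R + 45*D*R) = -3 + R + 45*D*R)
Z(c, r)/(√(-4938 - 1189)) = (-3 - 441/55 + 45*(-405/71)*(-441/55))/(√(-4938 - 1189)) = (-3 - 441/55 + 1607445/781)/(√(-6127)) = 7994199/(3905*((I*√6127))) = 7994199*(-I*√6127/6127)/3905 = -7994199*I*√6127/23925935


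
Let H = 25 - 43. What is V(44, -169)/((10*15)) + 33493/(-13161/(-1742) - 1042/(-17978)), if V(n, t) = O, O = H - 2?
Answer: 7866683493388/1788177165 ≈ 4399.3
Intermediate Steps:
H = -18
O = -20 (O = -18 - 2 = -20)
V(n, t) = -20
V(44, -169)/((10*15)) + 33493/(-13161/(-1742) - 1042/(-17978)) = -20/(10*15) + 33493/(-13161/(-1742) - 1042/(-17978)) = -20/150 + 33493/(-13161*(-1/1742) - 1042*(-1/17978)) = -20*1/150 + 33493/(13161/1742 + 521/8989) = -2/15 + 33493/(119211811/15658838) = -2/15 + 33493*(15658838/119211811) = -2/15 + 524461461134/119211811 = 7866683493388/1788177165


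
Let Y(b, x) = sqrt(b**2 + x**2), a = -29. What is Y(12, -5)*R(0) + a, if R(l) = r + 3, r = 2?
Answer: 36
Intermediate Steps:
R(l) = 5 (R(l) = 2 + 3 = 5)
Y(12, -5)*R(0) + a = sqrt(12**2 + (-5)**2)*5 - 29 = sqrt(144 + 25)*5 - 29 = sqrt(169)*5 - 29 = 13*5 - 29 = 65 - 29 = 36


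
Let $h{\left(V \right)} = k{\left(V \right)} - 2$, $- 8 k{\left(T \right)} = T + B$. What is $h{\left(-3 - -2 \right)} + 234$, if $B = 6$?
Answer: $\frac{1851}{8} \approx 231.38$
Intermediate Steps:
$k{\left(T \right)} = - \frac{3}{4} - \frac{T}{8}$ ($k{\left(T \right)} = - \frac{T + 6}{8} = - \frac{6 + T}{8} = - \frac{3}{4} - \frac{T}{8}$)
$h{\left(V \right)} = - \frac{11}{4} - \frac{V}{8}$ ($h{\left(V \right)} = \left(- \frac{3}{4} - \frac{V}{8}\right) - 2 = - \frac{11}{4} - \frac{V}{8}$)
$h{\left(-3 - -2 \right)} + 234 = \left(- \frac{11}{4} - \frac{-3 - -2}{8}\right) + 234 = \left(- \frac{11}{4} - \frac{-3 + 2}{8}\right) + 234 = \left(- \frac{11}{4} - - \frac{1}{8}\right) + 234 = \left(- \frac{11}{4} + \frac{1}{8}\right) + 234 = - \frac{21}{8} + 234 = \frac{1851}{8}$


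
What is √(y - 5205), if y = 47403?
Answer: √42198 ≈ 205.42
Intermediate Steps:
√(y - 5205) = √(47403 - 5205) = √42198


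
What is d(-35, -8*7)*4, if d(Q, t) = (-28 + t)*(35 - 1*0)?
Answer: -11760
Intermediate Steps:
d(Q, t) = -980 + 35*t (d(Q, t) = (-28 + t)*(35 + 0) = (-28 + t)*35 = -980 + 35*t)
d(-35, -8*7)*4 = (-980 + 35*(-8*7))*4 = (-980 + 35*(-56))*4 = (-980 - 1960)*4 = -2940*4 = -11760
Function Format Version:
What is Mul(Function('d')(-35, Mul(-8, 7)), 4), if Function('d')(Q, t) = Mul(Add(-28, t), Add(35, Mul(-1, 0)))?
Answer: -11760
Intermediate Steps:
Function('d')(Q, t) = Add(-980, Mul(35, t)) (Function('d')(Q, t) = Mul(Add(-28, t), Add(35, 0)) = Mul(Add(-28, t), 35) = Add(-980, Mul(35, t)))
Mul(Function('d')(-35, Mul(-8, 7)), 4) = Mul(Add(-980, Mul(35, Mul(-8, 7))), 4) = Mul(Add(-980, Mul(35, -56)), 4) = Mul(Add(-980, -1960), 4) = Mul(-2940, 4) = -11760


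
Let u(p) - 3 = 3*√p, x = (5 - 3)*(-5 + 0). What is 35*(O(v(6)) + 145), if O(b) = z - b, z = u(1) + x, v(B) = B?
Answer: 4725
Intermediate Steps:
x = -10 (x = 2*(-5) = -10)
u(p) = 3 + 3*√p
z = -4 (z = (3 + 3*√1) - 10 = (3 + 3*1) - 10 = (3 + 3) - 10 = 6 - 10 = -4)
O(b) = -4 - b
35*(O(v(6)) + 145) = 35*((-4 - 1*6) + 145) = 35*((-4 - 6) + 145) = 35*(-10 + 145) = 35*135 = 4725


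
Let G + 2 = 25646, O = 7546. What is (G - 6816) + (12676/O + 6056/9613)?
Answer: 682972493454/36269849 ≈ 18830.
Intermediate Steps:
G = 25644 (G = -2 + 25646 = 25644)
(G - 6816) + (12676/O + 6056/9613) = (25644 - 6816) + (12676/7546 + 6056/9613) = 18828 + (12676*(1/7546) + 6056*(1/9613)) = 18828 + (6338/3773 + 6056/9613) = 18828 + 83776482/36269849 = 682972493454/36269849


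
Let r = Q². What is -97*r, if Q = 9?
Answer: -7857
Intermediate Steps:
r = 81 (r = 9² = 81)
-97*r = -97*81 = -7857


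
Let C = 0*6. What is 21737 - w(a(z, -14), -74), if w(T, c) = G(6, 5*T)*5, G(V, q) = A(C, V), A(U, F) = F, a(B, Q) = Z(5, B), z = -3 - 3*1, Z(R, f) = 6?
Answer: 21707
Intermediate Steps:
z = -6 (z = -3 - 3 = -6)
C = 0
a(B, Q) = 6
G(V, q) = V
w(T, c) = 30 (w(T, c) = 6*5 = 30)
21737 - w(a(z, -14), -74) = 21737 - 1*30 = 21737 - 30 = 21707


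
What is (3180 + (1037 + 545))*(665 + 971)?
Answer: 7790632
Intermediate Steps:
(3180 + (1037 + 545))*(665 + 971) = (3180 + 1582)*1636 = 4762*1636 = 7790632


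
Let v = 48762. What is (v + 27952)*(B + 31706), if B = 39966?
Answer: 5498245808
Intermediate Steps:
(v + 27952)*(B + 31706) = (48762 + 27952)*(39966 + 31706) = 76714*71672 = 5498245808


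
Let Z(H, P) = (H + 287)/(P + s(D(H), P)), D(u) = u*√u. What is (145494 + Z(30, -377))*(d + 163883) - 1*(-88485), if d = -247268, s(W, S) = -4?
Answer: -1540746134520/127 ≈ -1.2132e+10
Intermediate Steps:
D(u) = u^(3/2)
Z(H, P) = (287 + H)/(-4 + P) (Z(H, P) = (H + 287)/(P - 4) = (287 + H)/(-4 + P))
(145494 + Z(30, -377))*(d + 163883) - 1*(-88485) = (145494 + (287 + 30)/(-4 - 377))*(-247268 + 163883) - 1*(-88485) = (145494 + 317/(-381))*(-83385) + 88485 = (145494 - 1/381*317)*(-83385) + 88485 = (145494 - 317/381)*(-83385) + 88485 = (55432897/381)*(-83385) + 88485 = -1540757372115/127 + 88485 = -1540746134520/127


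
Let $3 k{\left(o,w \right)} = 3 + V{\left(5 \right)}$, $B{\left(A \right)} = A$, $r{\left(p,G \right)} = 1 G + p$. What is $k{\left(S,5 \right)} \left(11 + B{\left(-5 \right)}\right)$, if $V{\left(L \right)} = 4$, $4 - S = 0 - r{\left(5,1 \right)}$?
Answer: $14$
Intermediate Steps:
$r{\left(p,G \right)} = G + p$
$S = 10$ ($S = 4 - \left(0 - \left(1 + 5\right)\right) = 4 - \left(0 - 6\right) = 4 - -6 = 4 + 6 = 10$)
$k{\left(o,w \right)} = \frac{7}{3}$ ($k{\left(o,w \right)} = \frac{3 + 4}{3} = \frac{1}{3} \cdot 7 = \frac{7}{3}$)
$k{\left(S,5 \right)} \left(11 + B{\left(-5 \right)}\right) = \frac{7 \left(11 - 5\right)}{3} = \frac{7}{3} \cdot 6 = 14$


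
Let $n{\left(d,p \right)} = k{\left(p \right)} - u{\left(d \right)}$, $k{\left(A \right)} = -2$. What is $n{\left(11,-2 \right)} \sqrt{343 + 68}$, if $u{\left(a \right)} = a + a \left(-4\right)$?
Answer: $31 \sqrt{411} \approx 628.47$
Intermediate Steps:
$u{\left(a \right)} = - 3 a$ ($u{\left(a \right)} = a - 4 a = - 3 a$)
$n{\left(d,p \right)} = -2 + 3 d$ ($n{\left(d,p \right)} = -2 - - 3 d = -2 + 3 d$)
$n{\left(11,-2 \right)} \sqrt{343 + 68} = \left(-2 + 3 \cdot 11\right) \sqrt{343 + 68} = \left(-2 + 33\right) \sqrt{411} = 31 \sqrt{411}$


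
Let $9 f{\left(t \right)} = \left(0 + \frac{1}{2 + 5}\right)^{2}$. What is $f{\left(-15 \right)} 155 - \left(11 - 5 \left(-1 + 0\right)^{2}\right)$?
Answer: $- \frac{2491}{441} \approx -5.6485$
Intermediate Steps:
$f{\left(t \right)} = \frac{1}{441}$ ($f{\left(t \right)} = \frac{\left(0 + \frac{1}{2 + 5}\right)^{2}}{9} = \frac{\left(0 + \frac{1}{7}\right)^{2}}{9} = \frac{1}{9 \cdot 49} = \frac{1}{9} \cdot \frac{1}{49} = \frac{1}{441}$)
$f{\left(-15 \right)} 155 - \left(11 - 5 \left(-1 + 0\right)^{2}\right) = \frac{1}{441} \cdot 155 - \left(11 - 5 \left(-1 + 0\right)^{2}\right) = \frac{155}{441} - \left(11 - 5 \left(-1\right)^{2}\right) = \frac{155}{441} + \left(-11 + 5 \cdot 1\right) = \frac{155}{441} + \left(-11 + 5\right) = \frac{155}{441} - 6 = - \frac{2491}{441}$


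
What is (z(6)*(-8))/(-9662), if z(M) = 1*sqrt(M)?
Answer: 4*sqrt(6)/4831 ≈ 0.0020281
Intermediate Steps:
z(M) = sqrt(M)
(z(6)*(-8))/(-9662) = (sqrt(6)*(-8))/(-9662) = -8*sqrt(6)*(-1/9662) = 4*sqrt(6)/4831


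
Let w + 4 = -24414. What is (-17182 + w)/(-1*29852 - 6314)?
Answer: 1600/1391 ≈ 1.1503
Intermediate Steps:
w = -24418 (w = -4 - 24414 = -24418)
(-17182 + w)/(-1*29852 - 6314) = (-17182 - 24418)/(-1*29852 - 6314) = -41600/(-29852 - 6314) = -41600/(-36166) = -41600*(-1/36166) = 1600/1391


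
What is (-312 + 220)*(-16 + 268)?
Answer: -23184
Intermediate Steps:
(-312 + 220)*(-16 + 268) = -92*252 = -23184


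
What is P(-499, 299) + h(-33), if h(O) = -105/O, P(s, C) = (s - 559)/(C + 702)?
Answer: 2127/1001 ≈ 2.1249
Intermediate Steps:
P(s, C) = (-559 + s)/(702 + C)
P(-499, 299) + h(-33) = (-559 - 499)/(702 + 299) - 105/(-33) = -1058/1001 - 105*(-1/33) = (1/1001)*(-1058) + 35/11 = -1058/1001 + 35/11 = 2127/1001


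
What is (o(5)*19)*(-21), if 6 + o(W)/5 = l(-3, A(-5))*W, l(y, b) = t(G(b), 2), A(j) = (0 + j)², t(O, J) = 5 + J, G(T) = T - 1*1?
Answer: -57855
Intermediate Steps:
G(T) = -1 + T (G(T) = T - 1 = -1 + T)
A(j) = j²
l(y, b) = 7 (l(y, b) = 5 + 2 = 7)
o(W) = -30 + 35*W (o(W) = -30 + 5*(7*W) = -30 + 35*W)
(o(5)*19)*(-21) = ((-30 + 35*5)*19)*(-21) = ((-30 + 175)*19)*(-21) = (145*19)*(-21) = 2755*(-21) = -57855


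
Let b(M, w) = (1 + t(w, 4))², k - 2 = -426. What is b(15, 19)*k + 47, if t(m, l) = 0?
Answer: -377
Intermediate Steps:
k = -424 (k = 2 - 426 = -424)
b(M, w) = 1 (b(M, w) = (1 + 0)² = 1² = 1)
b(15, 19)*k + 47 = 1*(-424) + 47 = -424 + 47 = -377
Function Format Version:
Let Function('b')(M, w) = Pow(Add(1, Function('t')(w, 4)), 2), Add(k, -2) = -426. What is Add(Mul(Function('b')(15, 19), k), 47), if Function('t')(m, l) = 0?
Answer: -377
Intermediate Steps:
k = -424 (k = Add(2, -426) = -424)
Function('b')(M, w) = 1 (Function('b')(M, w) = Pow(Add(1, 0), 2) = Pow(1, 2) = 1)
Add(Mul(Function('b')(15, 19), k), 47) = Add(Mul(1, -424), 47) = Add(-424, 47) = -377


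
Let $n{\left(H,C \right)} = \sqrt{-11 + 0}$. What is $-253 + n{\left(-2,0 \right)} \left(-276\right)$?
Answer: $-253 - 276 i \sqrt{11} \approx -253.0 - 915.39 i$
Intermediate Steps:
$n{\left(H,C \right)} = i \sqrt{11}$ ($n{\left(H,C \right)} = \sqrt{-11} = i \sqrt{11}$)
$-253 + n{\left(-2,0 \right)} \left(-276\right) = -253 + i \sqrt{11} \left(-276\right) = -253 - 276 i \sqrt{11}$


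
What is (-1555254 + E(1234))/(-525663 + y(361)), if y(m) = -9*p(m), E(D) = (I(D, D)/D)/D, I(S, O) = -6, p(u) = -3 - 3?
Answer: 394712060005/133395709734 ≈ 2.9590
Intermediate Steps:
p(u) = -6
E(D) = -6/D**2 (E(D) = (-6/D)/D = -6/D**2)
y(m) = 54 (y(m) = -9*(-6) = 54)
(-1555254 + E(1234))/(-525663 + y(361)) = (-1555254 - 6/1234**2)/(-525663 + 54) = (-1555254 - 6*1/1522756)/(-525609) = (-1555254 - 3/761378)*(-1/525609) = -1184136180015/761378*(-1/525609) = 394712060005/133395709734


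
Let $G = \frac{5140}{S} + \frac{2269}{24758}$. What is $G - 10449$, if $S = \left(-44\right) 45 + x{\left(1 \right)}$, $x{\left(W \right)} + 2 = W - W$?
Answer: $- \frac{256429454403}{24535178} \approx -10452.0$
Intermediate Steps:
$x{\left(W \right)} = -2$ ($x{\left(W \right)} = -2 + \left(W - W\right) = -2 + 0 = -2$)
$S = -1982$ ($S = \left(-44\right) 45 - 2 = -1980 - 2 = -1982$)
$G = - \frac{61379481}{24535178}$ ($G = \frac{5140}{-1982} + \frac{2269}{24758} = 5140 \left(- \frac{1}{1982}\right) + 2269 \cdot \frac{1}{24758} = - \frac{2570}{991} + \frac{2269}{24758} = - \frac{61379481}{24535178} \approx -2.5017$)
$G - 10449 = - \frac{61379481}{24535178} - 10449 = - \frac{256429454403}{24535178}$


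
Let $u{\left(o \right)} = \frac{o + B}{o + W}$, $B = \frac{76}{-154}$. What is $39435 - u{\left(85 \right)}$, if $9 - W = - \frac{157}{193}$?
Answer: $\frac{55563566154}{1409023} \approx 39434.0$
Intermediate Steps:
$W = \frac{1894}{193}$ ($W = 9 - - \frac{157}{193} = 9 + \frac{157}{193} = \frac{1894}{193} \approx 9.8135$)
$B = - \frac{38}{77}$ ($B = 76 \left(- \frac{1}{154}\right) = - \frac{38}{77} \approx -0.49351$)
$u{\left(o \right)} = \frac{- \frac{38}{77} + o}{\frac{1894}{193} + o}$ ($u{\left(o \right)} = \frac{o - \frac{38}{77}}{o + \frac{1894}{193}} = \frac{- \frac{38}{77} + o}{\frac{1894}{193} + o}$)
$39435 - u{\left(85 \right)} = 39435 - \frac{193 \left(-38 + 77 \cdot 85\right)}{77 \left(1894 + 193 \cdot 85\right)} = 39435 - \frac{193 \left(-38 + 6545\right)}{77 \left(1894 + 16405\right)} = 39435 - \frac{193}{77} \cdot \frac{1}{18299} \cdot 6507 = 39435 - \frac{1255851}{1409023} = \frac{55563566154}{1409023}$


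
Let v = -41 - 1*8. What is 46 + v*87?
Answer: -4217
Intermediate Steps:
v = -49 (v = -41 - 8 = -49)
46 + v*87 = 46 - 49*87 = 46 - 4263 = -4217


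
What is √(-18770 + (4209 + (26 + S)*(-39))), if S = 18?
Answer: I*√16277 ≈ 127.58*I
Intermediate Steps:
√(-18770 + (4209 + (26 + S)*(-39))) = √(-18770 + (4209 + (26 + 18)*(-39))) = √(-18770 + (4209 + 44*(-39))) = √(-18770 + (4209 - 1716)) = √(-18770 + 2493) = √(-16277) = I*√16277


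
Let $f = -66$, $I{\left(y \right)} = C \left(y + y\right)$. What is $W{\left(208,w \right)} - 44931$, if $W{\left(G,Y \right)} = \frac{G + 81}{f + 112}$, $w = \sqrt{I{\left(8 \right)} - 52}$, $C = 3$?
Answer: $- \frac{2066537}{46} \approx -44925.0$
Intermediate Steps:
$I{\left(y \right)} = 6 y$ ($I{\left(y \right)} = 3 \left(y + y\right) = 3 \cdot 2 y = 6 y$)
$w = 2 i$ ($w = \sqrt{6 \cdot 8 - 52} = \sqrt{48 - 52} = \sqrt{-4} = 2 i \approx 2.0 i$)
$W{\left(G,Y \right)} = \frac{81}{46} + \frac{G}{46}$ ($W{\left(G,Y \right)} = \frac{G + 81}{-66 + 112} = \frac{81 + G}{46} = \left(81 + G\right) \frac{1}{46} = \frac{81}{46} + \frac{G}{46}$)
$W{\left(208,w \right)} - 44931 = \left(\frac{81}{46} + \frac{1}{46} \cdot 208\right) - 44931 = \left(\frac{81}{46} + \frac{104}{23}\right) - 44931 = \frac{289}{46} - 44931 = - \frac{2066537}{46}$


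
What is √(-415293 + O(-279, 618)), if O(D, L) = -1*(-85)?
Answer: 2*I*√103802 ≈ 644.37*I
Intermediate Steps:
O(D, L) = 85
√(-415293 + O(-279, 618)) = √(-415293 + 85) = √(-415208) = 2*I*√103802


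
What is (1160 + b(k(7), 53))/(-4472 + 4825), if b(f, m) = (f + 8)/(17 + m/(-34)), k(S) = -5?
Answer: 203034/61775 ≈ 3.2867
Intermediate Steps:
b(f, m) = (8 + f)/(17 - m/34)
(1160 + b(k(7), 53))/(-4472 + 4825) = (1160 + 34*(-8 - 1*(-5))/(-578 + 53))/(-4472 + 4825) = (1160 + 34*(-8 + 5)/(-525))/353 = (1160 + 34*(-1/525)*(-3))*(1/353) = (1160 + 34/175)*(1/353) = (203034/175)*(1/353) = 203034/61775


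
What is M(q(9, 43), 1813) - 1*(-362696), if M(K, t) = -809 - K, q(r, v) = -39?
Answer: 361926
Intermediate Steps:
M(q(9, 43), 1813) - 1*(-362696) = (-809 - 1*(-39)) - 1*(-362696) = (-809 + 39) + 362696 = -770 + 362696 = 361926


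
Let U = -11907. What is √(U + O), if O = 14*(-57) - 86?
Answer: I*√12791 ≈ 113.1*I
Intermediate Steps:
O = -884 (O = -798 - 86 = -884)
√(U + O) = √(-11907 - 884) = √(-12791) = I*√12791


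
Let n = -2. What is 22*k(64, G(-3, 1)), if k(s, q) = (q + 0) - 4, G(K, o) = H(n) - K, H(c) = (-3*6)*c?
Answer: 770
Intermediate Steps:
H(c) = -18*c
G(K, o) = 36 - K (G(K, o) = -18*(-2) - K = 36 - K)
k(s, q) = -4 + q (k(s, q) = q - 4 = -4 + q)
22*k(64, G(-3, 1)) = 22*(-4 + (36 - 1*(-3))) = 22*(-4 + (36 + 3)) = 22*(-4 + 39) = 22*35 = 770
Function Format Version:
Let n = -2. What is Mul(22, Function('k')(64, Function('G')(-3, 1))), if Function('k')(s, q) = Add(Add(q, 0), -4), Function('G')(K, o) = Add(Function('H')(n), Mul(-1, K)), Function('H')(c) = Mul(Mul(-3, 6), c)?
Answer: 770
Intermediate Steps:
Function('H')(c) = Mul(-18, c)
Function('G')(K, o) = Add(36, Mul(-1, K)) (Function('G')(K, o) = Add(Mul(-18, -2), Mul(-1, K)) = Add(36, Mul(-1, K)))
Function('k')(s, q) = Add(-4, q) (Function('k')(s, q) = Add(q, -4) = Add(-4, q))
Mul(22, Function('k')(64, Function('G')(-3, 1))) = Mul(22, Add(-4, Add(36, Mul(-1, -3)))) = Mul(22, Add(-4, Add(36, 3))) = Mul(22, Add(-4, 39)) = Mul(22, 35) = 770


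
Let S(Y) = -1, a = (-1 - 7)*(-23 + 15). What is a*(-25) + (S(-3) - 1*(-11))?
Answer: -1590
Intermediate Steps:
a = 64 (a = -8*(-8) = 64)
a*(-25) + (S(-3) - 1*(-11)) = 64*(-25) + (-1 - 1*(-11)) = -1600 + (-1 + 11) = -1600 + 10 = -1590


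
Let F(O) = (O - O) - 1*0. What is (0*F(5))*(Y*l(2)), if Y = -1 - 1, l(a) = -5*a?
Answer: 0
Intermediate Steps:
Y = -2
F(O) = 0 (F(O) = 0 + 0 = 0)
(0*F(5))*(Y*l(2)) = (0*0)*(-(-10)*2) = 0*(-2*(-10)) = 0*20 = 0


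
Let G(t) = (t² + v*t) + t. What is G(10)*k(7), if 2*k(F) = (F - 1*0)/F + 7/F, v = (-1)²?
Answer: 120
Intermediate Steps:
v = 1
G(t) = t² + 2*t (G(t) = (t² + 1*t) + t = (t² + t) + t = (t + t²) + t = t² + 2*t)
k(F) = ½ + 7/(2*F) (k(F) = ((F - 1*0)/F + 7/F)/2 = ((F + 0)/F + 7/F)/2 = (F/F + 7/F)/2 = (1 + 7/F)/2 = ½ + 7/(2*F))
G(10)*k(7) = (10*(2 + 10))*((½)*(7 + 7)/7) = (10*12)*((½)*(⅐)*14) = 120*1 = 120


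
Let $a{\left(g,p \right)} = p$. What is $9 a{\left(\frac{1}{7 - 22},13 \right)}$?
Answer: $117$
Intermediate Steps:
$9 a{\left(\frac{1}{7 - 22},13 \right)} = 9 \cdot 13 = 117$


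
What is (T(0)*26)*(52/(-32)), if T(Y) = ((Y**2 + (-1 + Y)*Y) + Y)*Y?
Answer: 0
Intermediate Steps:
T(Y) = Y*(Y + Y**2 + Y*(-1 + Y)) (T(Y) = ((Y**2 + Y*(-1 + Y)) + Y)*Y = (Y + Y**2 + Y*(-1 + Y))*Y = Y*(Y + Y**2 + Y*(-1 + Y)))
(T(0)*26)*(52/(-32)) = ((2*0**3)*26)*(52/(-32)) = ((2*0)*26)*(52*(-1/32)) = (0*26)*(-13/8) = 0*(-13/8) = 0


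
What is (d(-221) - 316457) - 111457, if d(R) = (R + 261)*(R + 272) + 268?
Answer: -425606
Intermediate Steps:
d(R) = 268 + (261 + R)*(272 + R) (d(R) = (261 + R)*(272 + R) + 268 = 268 + (261 + R)*(272 + R))
(d(-221) - 316457) - 111457 = ((71260 + (-221)**2 + 533*(-221)) - 316457) - 111457 = ((71260 + 48841 - 117793) - 316457) - 111457 = (2308 - 316457) - 111457 = -314149 - 111457 = -425606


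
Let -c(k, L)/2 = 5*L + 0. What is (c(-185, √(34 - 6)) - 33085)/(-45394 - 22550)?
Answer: 33085/67944 + 5*√7/16986 ≈ 0.48772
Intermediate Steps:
c(k, L) = -10*L (c(k, L) = -2*(5*L + 0) = -10*L)
(c(-185, √(34 - 6)) - 33085)/(-45394 - 22550) = (-10*√(34 - 6) - 33085)/(-45394 - 22550) = (-20*√7 - 33085)/(-67944) = (-20*√7 - 33085)*(-1/67944) = (-33085 - 20*√7)*(-1/67944) = 33085/67944 + 5*√7/16986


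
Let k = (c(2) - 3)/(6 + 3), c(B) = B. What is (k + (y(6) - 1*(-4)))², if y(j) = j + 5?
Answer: 17956/81 ≈ 221.68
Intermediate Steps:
y(j) = 5 + j
k = -⅑ (k = (2 - 3)/(6 + 3) = -1/9 = -1*⅑ = -⅑ ≈ -0.11111)
(k + (y(6) - 1*(-4)))² = (-⅑ + ((5 + 6) - 1*(-4)))² = (-⅑ + (11 + 4))² = (-⅑ + 15)² = (134/9)² = 17956/81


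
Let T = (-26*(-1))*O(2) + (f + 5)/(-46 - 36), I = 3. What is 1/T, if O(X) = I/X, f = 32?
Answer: 82/3161 ≈ 0.025941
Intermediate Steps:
O(X) = 3/X
T = 3161/82 (T = (-26*(-1))*(3/2) + (32 + 5)/(-46 - 36) = 26*(3*(1/2)) + 37/(-82) = 26*(3/2) + 37*(-1/82) = 39 - 37/82 = 3161/82 ≈ 38.549)
1/T = 1/(3161/82) = 82/3161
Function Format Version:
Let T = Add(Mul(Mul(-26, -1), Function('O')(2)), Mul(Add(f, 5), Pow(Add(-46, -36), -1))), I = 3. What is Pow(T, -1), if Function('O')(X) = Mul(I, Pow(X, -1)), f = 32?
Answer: Rational(82, 3161) ≈ 0.025941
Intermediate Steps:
Function('O')(X) = Mul(3, Pow(X, -1))
T = Rational(3161, 82) (T = Add(Mul(Mul(-26, -1), Mul(3, Pow(2, -1))), Mul(Add(32, 5), Pow(Add(-46, -36), -1))) = Add(Mul(26, Mul(3, Rational(1, 2))), Mul(37, Pow(-82, -1))) = Add(Mul(26, Rational(3, 2)), Mul(37, Rational(-1, 82))) = Add(39, Rational(-37, 82)) = Rational(3161, 82) ≈ 38.549)
Pow(T, -1) = Pow(Rational(3161, 82), -1) = Rational(82, 3161)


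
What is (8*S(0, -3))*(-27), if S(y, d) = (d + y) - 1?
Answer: 864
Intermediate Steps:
S(y, d) = -1 + d + y
(8*S(0, -3))*(-27) = (8*(-1 - 3 + 0))*(-27) = (8*(-4))*(-27) = -32*(-27) = 864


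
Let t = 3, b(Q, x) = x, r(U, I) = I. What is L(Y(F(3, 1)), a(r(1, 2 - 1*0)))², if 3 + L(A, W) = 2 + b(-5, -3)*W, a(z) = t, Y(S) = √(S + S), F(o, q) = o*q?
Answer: 100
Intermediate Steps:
Y(S) = √2*√S (Y(S) = √(2*S) = √2*√S)
a(z) = 3
L(A, W) = -1 - 3*W (L(A, W) = -3 + (2 - 3*W) = -1 - 3*W)
L(Y(F(3, 1)), a(r(1, 2 - 1*0)))² = (-1 - 3*3)² = (-1 - 9)² = (-10)² = 100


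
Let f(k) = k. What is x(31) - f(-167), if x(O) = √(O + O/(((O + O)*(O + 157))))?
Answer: 167 + √1095758/188 ≈ 172.57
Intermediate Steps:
x(O) = √(O + 1/(2*(157 + O))) (x(O) = √(O + O/(((2*O)*(157 + O)))) = √(O + O/((2*O*(157 + O)))) = √(O + O*(1/(2*O*(157 + O)))) = √(O + 1/(2*(157 + O))))
x(31) - f(-167) = √(2/(157 + 31) + 4*31)/2 - 1*(-167) = √(2/188 + 124)/2 + 167 = √(2*(1/188) + 124)/2 + 167 = √(1/94 + 124)/2 + 167 = √(11657/94)/2 + 167 = (√1095758/94)/2 + 167 = √1095758/188 + 167 = 167 + √1095758/188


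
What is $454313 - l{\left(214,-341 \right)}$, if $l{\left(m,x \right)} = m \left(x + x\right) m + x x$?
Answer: $31570904$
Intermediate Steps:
$l{\left(m,x \right)} = x^{2} + 2 x m^{2}$ ($l{\left(m,x \right)} = m 2 x m + x^{2} = 2 m x m + x^{2} = 2 x m^{2} + x^{2} = x^{2} + 2 x m^{2}$)
$454313 - l{\left(214,-341 \right)} = 454313 - - 341 \left(-341 + 2 \cdot 214^{2}\right) = 454313 - - 341 \left(-341 + 2 \cdot 45796\right) = 454313 - - 341 \left(-341 + 91592\right) = 454313 - \left(-341\right) 91251 = 454313 - -31116591 = 454313 + 31116591 = 31570904$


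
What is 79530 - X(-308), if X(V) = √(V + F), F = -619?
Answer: 79530 - 3*I*√103 ≈ 79530.0 - 30.447*I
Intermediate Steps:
X(V) = √(-619 + V) (X(V) = √(V - 619) = √(-619 + V))
79530 - X(-308) = 79530 - √(-619 - 308) = 79530 - √(-927) = 79530 - 3*I*√103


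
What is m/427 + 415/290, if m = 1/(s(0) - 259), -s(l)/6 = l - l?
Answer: 9179161/6414394 ≈ 1.4310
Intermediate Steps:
s(l) = 0 (s(l) = -6*(l - l) = -6*0 = 0)
m = -1/259 (m = 1/(0 - 259) = 1/(-259) = -1/259 ≈ -0.0038610)
m/427 + 415/290 = -1/259/427 + 415/290 = -1/259*1/427 + 415*(1/290) = -1/110593 + 83/58 = 9179161/6414394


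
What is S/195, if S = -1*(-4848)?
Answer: 1616/65 ≈ 24.862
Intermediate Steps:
S = 4848
S/195 = 4848/195 = 4848*(1/195) = 1616/65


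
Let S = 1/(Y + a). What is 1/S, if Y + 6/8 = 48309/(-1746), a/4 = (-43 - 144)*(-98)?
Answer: 85292777/1164 ≈ 73276.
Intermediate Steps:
a = 73304 (a = 4*((-43 - 144)*(-98)) = 4*(-187*(-98)) = 4*18326 = 73304)
Y = -33079/1164 (Y = -3/4 + 48309/(-1746) = -3/4 + 48309*(-1/1746) = -3/4 - 16103/582 = -33079/1164 ≈ -28.418)
S = 1164/85292777 (S = 1/(-33079/1164 + 73304) = 1/(85292777/1164) = 1164/85292777 ≈ 1.3647e-5)
1/S = 1/(1164/85292777) = 85292777/1164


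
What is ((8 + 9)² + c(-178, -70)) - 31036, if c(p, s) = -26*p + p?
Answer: -26297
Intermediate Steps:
c(p, s) = -25*p
((8 + 9)² + c(-178, -70)) - 31036 = ((8 + 9)² - 25*(-178)) - 31036 = (17² + 4450) - 31036 = (289 + 4450) - 31036 = 4739 - 31036 = -26297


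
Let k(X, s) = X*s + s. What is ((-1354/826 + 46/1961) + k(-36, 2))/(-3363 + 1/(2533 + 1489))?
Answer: 233280460398/10954600569605 ≈ 0.021295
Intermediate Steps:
k(X, s) = s + X*s
((-1354/826 + 46/1961) + k(-36, 2))/(-3363 + 1/(2533 + 1489)) = ((-1354/826 + 46/1961) + 2*(1 - 36))/(-3363 + 1/(2533 + 1489)) = ((-1354*1/826 + 46*(1/1961)) + 2*(-35))/(-3363 + 1/4022) = ((-677/413 + 46/1961) - 70)/(-3363 + 1/4022) = (-1308599/809893 - 70)/(-13525985/4022) = -58001109/809893*(-4022/13525985) = 233280460398/10954600569605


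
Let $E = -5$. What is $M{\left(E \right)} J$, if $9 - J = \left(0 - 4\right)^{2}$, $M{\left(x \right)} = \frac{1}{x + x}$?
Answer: $\frac{7}{10} \approx 0.7$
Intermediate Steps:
$M{\left(x \right)} = \frac{1}{2 x}$
$J = -7$ ($J = 9 - \left(0 - 4\right)^{2} = 9 - \left(-4\right)^{2} = 9 - 16 = -7$)
$M{\left(E \right)} J = \frac{1}{2 \left(-5\right)} \left(-7\right) = \frac{1}{2} \left(- \frac{1}{5}\right) \left(-7\right) = \left(- \frac{1}{10}\right) \left(-7\right) = \frac{7}{10}$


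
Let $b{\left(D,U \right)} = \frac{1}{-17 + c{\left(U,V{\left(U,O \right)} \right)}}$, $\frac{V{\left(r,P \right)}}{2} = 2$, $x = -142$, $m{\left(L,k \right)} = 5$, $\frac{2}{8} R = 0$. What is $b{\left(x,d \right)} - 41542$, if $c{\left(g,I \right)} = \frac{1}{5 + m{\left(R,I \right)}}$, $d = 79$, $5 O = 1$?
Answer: $- \frac{7020608}{169} \approx -41542.0$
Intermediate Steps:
$R = 0$ ($R = 4 \cdot 0 = 0$)
$O = \frac{1}{5}$ ($O = \frac{1}{5} \cdot 1 = \frac{1}{5} \approx 0.2$)
$V{\left(r,P \right)} = 4$ ($V{\left(r,P \right)} = 2 \cdot 2 = 4$)
$c{\left(g,I \right)} = \frac{1}{10}$ ($c{\left(g,I \right)} = \frac{1}{5 + 5} = \frac{1}{10}$)
$b{\left(D,U \right)} = - \frac{10}{169}$ ($b{\left(D,U \right)} = \frac{1}{-17 + \frac{1}{10}} = \frac{1}{- \frac{169}{10}} = - \frac{10}{169}$)
$b{\left(x,d \right)} - 41542 = - \frac{10}{169} - 41542 = - \frac{7020608}{169}$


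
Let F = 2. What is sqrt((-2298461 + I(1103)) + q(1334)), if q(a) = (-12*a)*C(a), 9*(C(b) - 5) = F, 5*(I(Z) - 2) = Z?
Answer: 4*I*sqrt(33494565)/15 ≈ 1543.3*I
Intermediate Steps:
I(Z) = 2 + Z/5
C(b) = 47/9 (C(b) = 5 + (1/9)*2 = 5 + 2/9 = 47/9)
q(a) = -188*a/3 (q(a) = -12*a*(47/9) = -188*a/3)
sqrt((-2298461 + I(1103)) + q(1334)) = sqrt((-2298461 + (2 + (1/5)*1103)) - 188/3*1334) = sqrt((-2298461 + (2 + 1103/5)) - 250792/3) = sqrt((-2298461 + 1113/5) - 250792/3) = sqrt(-11491192/5 - 250792/3) = sqrt(-35727536/15) = 4*I*sqrt(33494565)/15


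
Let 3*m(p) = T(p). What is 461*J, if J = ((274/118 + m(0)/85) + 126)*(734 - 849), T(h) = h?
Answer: -401376565/59 ≈ -6.8030e+6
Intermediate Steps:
m(p) = p/3
J = -870665/59 (J = ((274/118 + ((⅓)*0)/85) + 126)*(734 - 849) = ((274*(1/118) + 0*(1/85)) + 126)*(-115) = ((137/59 + 0) + 126)*(-115) = (137/59 + 126)*(-115) = (7571/59)*(-115) = -870665/59 ≈ -14757.)
461*J = 461*(-870665/59) = -401376565/59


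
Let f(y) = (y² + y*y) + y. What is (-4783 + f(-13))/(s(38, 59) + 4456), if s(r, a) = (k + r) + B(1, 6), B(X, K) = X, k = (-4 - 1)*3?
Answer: -2229/2240 ≈ -0.99509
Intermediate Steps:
k = -15 (k = -5*3 = -15)
f(y) = y + 2*y² (f(y) = (y² + y²) + y = 2*y² + y = y + 2*y²)
s(r, a) = -14 + r (s(r, a) = (-15 + r) + 1 = -14 + r)
(-4783 + f(-13))/(s(38, 59) + 4456) = (-4783 - 13*(1 + 2*(-13)))/((-14 + 38) + 4456) = (-4783 - 13*(1 - 26))/(24 + 4456) = (-4783 - 13*(-25))/4480 = (-4783 + 325)*(1/4480) = -4458*1/4480 = -2229/2240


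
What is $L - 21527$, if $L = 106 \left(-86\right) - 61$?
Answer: $-30704$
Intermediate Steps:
$L = -9177$ ($L = -9116 - 61 = -9177$)
$L - 21527 = -9177 - 21527 = -30704$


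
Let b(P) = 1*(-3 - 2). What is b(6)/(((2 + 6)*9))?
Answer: -5/72 ≈ -0.069444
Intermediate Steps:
b(P) = -5 (b(P) = 1*(-5) = -5)
b(6)/(((2 + 6)*9)) = -5*1/(9*(2 + 6)) = -5/(8*9) = -5/72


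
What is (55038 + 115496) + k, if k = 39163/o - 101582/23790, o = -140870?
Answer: 4396114555493/25779210 ≈ 1.7053e+5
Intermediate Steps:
k = -117242647/25779210 (k = 39163/(-140870) - 101582/23790 = 39163*(-1/140870) - 101582*1/23790 = -39163/140870 - 3907/915 = -117242647/25779210 ≈ -4.5480)
(55038 + 115496) + k = (55038 + 115496) - 117242647/25779210 = 170534 - 117242647/25779210 = 4396114555493/25779210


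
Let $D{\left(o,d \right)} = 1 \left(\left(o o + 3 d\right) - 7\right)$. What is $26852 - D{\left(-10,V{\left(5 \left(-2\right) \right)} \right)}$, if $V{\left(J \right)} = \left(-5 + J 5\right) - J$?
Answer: $26894$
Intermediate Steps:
$V{\left(J \right)} = -5 + 4 J$ ($V{\left(J \right)} = \left(-5 + 5 J\right) - J = -5 + 4 J$)
$D{\left(o,d \right)} = -7 + o^{2} + 3 d$ ($D{\left(o,d \right)} = 1 \left(\left(o^{2} + 3 d\right) - 7\right) = 1 \left(-7 + o^{2} + 3 d\right) = -7 + o^{2} + 3 d$)
$26852 - D{\left(-10,V{\left(5 \left(-2\right) \right)} \right)} = 26852 - \left(-7 + \left(-10\right)^{2} + 3 \left(-5 + 4 \cdot 5 \left(-2\right)\right)\right) = 26852 - \left(-7 + 100 + 3 \left(-5 + 4 \left(-10\right)\right)\right) = 26852 - \left(-7 + 100 + 3 \left(-5 - 40\right)\right) = 26852 - \left(-7 + 100 + 3 \left(-45\right)\right) = 26852 - \left(-7 + 100 - 135\right) = 26852 - -42 = 26852 + 42 = 26894$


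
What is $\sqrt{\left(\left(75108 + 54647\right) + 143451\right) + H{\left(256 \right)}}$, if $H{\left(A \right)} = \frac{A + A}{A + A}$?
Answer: $\sqrt{273207} \approx 522.69$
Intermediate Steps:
$H{\left(A \right)} = 1$ ($H{\left(A \right)} = \frac{2 A}{2 A} = 2 A \frac{1}{2 A} = 1$)
$\sqrt{\left(\left(75108 + 54647\right) + 143451\right) + H{\left(256 \right)}} = \sqrt{\left(\left(75108 + 54647\right) + 143451\right) + 1} = \sqrt{\left(129755 + 143451\right) + 1} = \sqrt{273206 + 1} = \sqrt{273207}$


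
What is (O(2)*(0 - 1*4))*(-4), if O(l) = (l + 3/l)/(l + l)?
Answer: 14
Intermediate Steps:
O(l) = (l + 3/l)/(2*l) (O(l) = (l + 3/l)/((2*l)) = (l + 3/l)*(1/(2*l)) = (l + 3/l)/(2*l))
(O(2)*(0 - 1*4))*(-4) = (((½)*(3 + 2²)/2²)*(0 - 1*4))*(-4) = (((½)*(¼)*(3 + 4))*(0 - 4))*(-4) = (((½)*(¼)*7)*(-4))*(-4) = ((7/8)*(-4))*(-4) = -7/2*(-4) = 14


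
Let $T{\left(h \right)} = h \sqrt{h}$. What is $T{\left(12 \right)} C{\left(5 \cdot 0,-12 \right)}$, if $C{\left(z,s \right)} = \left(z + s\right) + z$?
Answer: $- 288 \sqrt{3} \approx -498.83$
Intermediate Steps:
$T{\left(h \right)} = h^{\frac{3}{2}}$
$C{\left(z,s \right)} = s + 2 z$ ($C{\left(z,s \right)} = \left(s + z\right) + z = s + 2 z$)
$T{\left(12 \right)} C{\left(5 \cdot 0,-12 \right)} = 12^{\frac{3}{2}} \left(-12 + 2 \cdot 5 \cdot 0\right) = 24 \sqrt{3} \left(-12 + 2 \cdot 0\right) = 24 \sqrt{3} \left(-12 + 0\right) = 24 \sqrt{3} \left(-12\right) = - 288 \sqrt{3}$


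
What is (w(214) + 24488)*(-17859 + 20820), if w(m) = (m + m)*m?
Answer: 343712880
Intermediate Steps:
w(m) = 2*m**2 (w(m) = (2*m)*m = 2*m**2)
(w(214) + 24488)*(-17859 + 20820) = (2*214**2 + 24488)*(-17859 + 20820) = (2*45796 + 24488)*2961 = (91592 + 24488)*2961 = 116080*2961 = 343712880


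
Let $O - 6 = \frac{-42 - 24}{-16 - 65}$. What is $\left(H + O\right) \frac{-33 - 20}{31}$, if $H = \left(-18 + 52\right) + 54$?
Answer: $- \frac{135680}{837} \approx -162.1$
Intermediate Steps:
$H = 88$ ($H = 34 + 54 = 88$)
$O = \frac{184}{27}$ ($O = 6 + \frac{-42 - 24}{-16 - 65} = 6 - \frac{66}{-81} = 6 - - \frac{22}{27} = 6 + \frac{22}{27} = \frac{184}{27} \approx 6.8148$)
$\left(H + O\right) \frac{-33 - 20}{31} = \left(88 + \frac{184}{27}\right) \frac{-33 - 20}{31} = \frac{2560 \left(\left(-53\right) \frac{1}{31}\right)}{27} = \frac{2560}{27} \left(- \frac{53}{31}\right) = - \frac{135680}{837}$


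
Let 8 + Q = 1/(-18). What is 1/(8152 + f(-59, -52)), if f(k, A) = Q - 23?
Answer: 18/146177 ≈ 0.00012314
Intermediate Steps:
Q = -145/18 (Q = -8 + 1/(-18) = -8 - 1/18 = -145/18 ≈ -8.0556)
f(k, A) = -559/18 (f(k, A) = -145/18 - 23 = -559/18)
1/(8152 + f(-59, -52)) = 1/(8152 - 559/18) = 1/(146177/18) = 18/146177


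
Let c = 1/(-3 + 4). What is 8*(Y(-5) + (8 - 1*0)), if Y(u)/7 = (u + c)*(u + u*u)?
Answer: -4416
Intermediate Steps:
c = 1 (c = 1/1 = 1)
Y(u) = 7*(1 + u)*(u + u**2) (Y(u) = 7*((u + 1)*(u + u*u)) = 7*((1 + u)*(u + u**2)) = 7*(1 + u)*(u + u**2))
8*(Y(-5) + (8 - 1*0)) = 8*(7*(-5)*(1 + (-5)**2 + 2*(-5)) + (8 - 1*0)) = 8*(7*(-5)*(1 + 25 - 10) + (8 + 0)) = 8*(7*(-5)*16 + 8) = 8*(-560 + 8) = 8*(-552) = -4416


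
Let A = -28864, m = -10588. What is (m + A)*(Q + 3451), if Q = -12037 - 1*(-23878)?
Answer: -603299984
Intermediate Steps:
Q = 11841 (Q = -12037 + 23878 = 11841)
(m + A)*(Q + 3451) = (-10588 - 28864)*(11841 + 3451) = -39452*15292 = -603299984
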